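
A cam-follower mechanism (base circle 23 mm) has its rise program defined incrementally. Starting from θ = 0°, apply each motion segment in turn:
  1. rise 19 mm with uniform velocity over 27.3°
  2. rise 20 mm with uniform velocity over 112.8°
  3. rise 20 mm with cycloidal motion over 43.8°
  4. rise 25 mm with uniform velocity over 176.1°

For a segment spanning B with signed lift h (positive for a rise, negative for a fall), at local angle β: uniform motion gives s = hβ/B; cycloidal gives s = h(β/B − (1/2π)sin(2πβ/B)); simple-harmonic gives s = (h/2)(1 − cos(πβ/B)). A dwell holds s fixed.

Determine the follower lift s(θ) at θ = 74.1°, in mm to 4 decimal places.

seg 1 [0°–27.3°] uniform, h=19: full span → s += 19 → s = 19.0000
seg 2 [27.3°–140.1°] uniform, h=20: θ=74.1° here. β=46.8, B=112.8. 20·46.8/112.8 = 8.2979 → s = 27.2979

27.2979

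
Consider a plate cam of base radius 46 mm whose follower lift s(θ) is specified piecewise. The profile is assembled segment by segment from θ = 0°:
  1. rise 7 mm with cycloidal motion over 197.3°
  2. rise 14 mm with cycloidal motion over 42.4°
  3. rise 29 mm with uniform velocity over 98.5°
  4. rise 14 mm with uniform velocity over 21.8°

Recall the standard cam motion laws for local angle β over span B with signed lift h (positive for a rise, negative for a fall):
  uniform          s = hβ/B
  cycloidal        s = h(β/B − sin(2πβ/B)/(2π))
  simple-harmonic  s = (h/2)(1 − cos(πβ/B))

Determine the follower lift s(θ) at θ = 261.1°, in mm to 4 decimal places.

seg 1 [0°–197.3°] cycloidal, h=7: full span → s += 7 → s = 7.0000
seg 2 [197.3°–239.7°] cycloidal, h=14: full span → s += 14 → s = 21.0000
seg 3 [239.7°–338.2°] uniform, h=29: θ=261.1° here. β=21.4, B=98.5. 29·21.4/98.5 = 6.3005 → s = 27.3005

27.3005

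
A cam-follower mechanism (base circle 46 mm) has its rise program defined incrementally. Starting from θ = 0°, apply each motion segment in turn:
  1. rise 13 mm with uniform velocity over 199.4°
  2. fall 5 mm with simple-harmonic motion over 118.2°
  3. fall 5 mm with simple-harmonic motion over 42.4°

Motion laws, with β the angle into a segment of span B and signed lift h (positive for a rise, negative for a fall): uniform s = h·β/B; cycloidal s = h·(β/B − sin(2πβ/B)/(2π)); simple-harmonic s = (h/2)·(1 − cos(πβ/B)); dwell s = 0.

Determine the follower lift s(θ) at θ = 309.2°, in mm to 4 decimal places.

seg 1 [0°–199.4°] uniform, h=13: full span → s += 13 → s = 13.0000
seg 2 [199.4°–317.6°] simple-harmonic, h=-5: θ=309.2° here. β=109.8, B=118.2. -5/2·(1 − cos(π·0.9289)) = -4.9380 → s = 8.0620

8.0620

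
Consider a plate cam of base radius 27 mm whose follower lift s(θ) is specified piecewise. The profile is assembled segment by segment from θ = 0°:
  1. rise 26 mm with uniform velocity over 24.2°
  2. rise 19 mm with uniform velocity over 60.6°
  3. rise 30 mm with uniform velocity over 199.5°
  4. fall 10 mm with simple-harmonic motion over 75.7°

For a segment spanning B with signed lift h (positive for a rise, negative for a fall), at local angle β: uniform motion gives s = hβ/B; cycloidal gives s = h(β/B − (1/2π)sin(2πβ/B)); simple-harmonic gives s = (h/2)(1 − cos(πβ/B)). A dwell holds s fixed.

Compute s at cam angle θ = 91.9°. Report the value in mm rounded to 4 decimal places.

seg 1 [0°–24.2°] uniform, h=26: full span → s += 26 → s = 26.0000
seg 2 [24.2°–84.8°] uniform, h=19: full span → s += 19 → s = 45.0000
seg 3 [84.8°–284.3°] uniform, h=30: θ=91.9° here. β=7.1, B=199.5. 30·7.1/199.5 = 1.0677 → s = 46.0677

46.0677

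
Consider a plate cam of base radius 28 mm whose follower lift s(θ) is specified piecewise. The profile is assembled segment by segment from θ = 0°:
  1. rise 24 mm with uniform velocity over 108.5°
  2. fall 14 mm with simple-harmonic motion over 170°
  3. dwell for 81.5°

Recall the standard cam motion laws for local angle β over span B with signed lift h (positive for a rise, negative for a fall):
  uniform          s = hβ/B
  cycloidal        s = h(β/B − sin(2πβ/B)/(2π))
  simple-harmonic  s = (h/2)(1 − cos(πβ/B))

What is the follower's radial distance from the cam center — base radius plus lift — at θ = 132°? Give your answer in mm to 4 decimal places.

seg 1 [0°–108.5°] uniform, h=24: full span → s += 24 → s = 24.0000
seg 2 [108.5°–278.5°] simple-harmonic, h=-14: θ=132° here. β=23.5, B=170. -14/2·(1 − cos(π·0.1382)) = -0.6498 → s = 23.3502
radial distance = base radius + s = 28 + 23.3502 = 51.3502

51.3502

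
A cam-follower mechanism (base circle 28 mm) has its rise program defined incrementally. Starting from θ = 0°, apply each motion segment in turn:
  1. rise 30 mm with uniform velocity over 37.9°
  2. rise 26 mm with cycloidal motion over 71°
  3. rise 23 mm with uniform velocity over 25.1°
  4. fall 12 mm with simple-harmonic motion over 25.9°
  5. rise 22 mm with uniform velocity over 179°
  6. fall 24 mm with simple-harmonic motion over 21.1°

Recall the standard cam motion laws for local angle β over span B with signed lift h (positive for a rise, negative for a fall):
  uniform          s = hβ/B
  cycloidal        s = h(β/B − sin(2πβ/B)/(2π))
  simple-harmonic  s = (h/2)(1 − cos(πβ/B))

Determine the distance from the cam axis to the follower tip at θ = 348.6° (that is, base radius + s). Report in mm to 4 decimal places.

seg 1 [0°–37.9°] uniform, h=30: full span → s += 30 → s = 30.0000
seg 2 [37.9°–108.9°] cycloidal, h=26: full span → s += 26 → s = 56.0000
seg 3 [108.9°–134°] uniform, h=23: full span → s += 23 → s = 79.0000
seg 4 [134°–159.9°] simple-harmonic, h=-12: full span → s += -12 → s = 67.0000
seg 5 [159.9°–338.9°] uniform, h=22: full span → s += 22 → s = 89.0000
seg 6 [338.9°–360°] simple-harmonic, h=-24: θ=348.6° here. β=9.7, B=21.1. -24/2·(1 − cos(π·0.4597)) = -10.4854 → s = 78.5146
radial distance = base radius + s = 28 + 78.5146 = 106.5146

106.5146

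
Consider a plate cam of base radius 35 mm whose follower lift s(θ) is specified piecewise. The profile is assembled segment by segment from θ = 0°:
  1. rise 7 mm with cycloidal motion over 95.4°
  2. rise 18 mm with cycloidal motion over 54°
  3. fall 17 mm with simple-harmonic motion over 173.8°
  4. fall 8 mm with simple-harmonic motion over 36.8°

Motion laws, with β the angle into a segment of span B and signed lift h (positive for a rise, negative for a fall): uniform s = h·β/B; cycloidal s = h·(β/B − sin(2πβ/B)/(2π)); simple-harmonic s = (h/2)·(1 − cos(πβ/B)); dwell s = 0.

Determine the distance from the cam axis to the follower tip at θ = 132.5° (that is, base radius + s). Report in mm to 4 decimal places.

seg 1 [0°–95.4°] cycloidal, h=7: full span → s += 7 → s = 7.0000
seg 2 [95.4°–149.4°] cycloidal, h=18: θ=132.5° here. β=37.1, B=54. 18·(0.6870 − sin(2π·0.6870)/(2π)) = 15.0102 → s = 22.0102
radial distance = base radius + s = 35 + 22.0102 = 57.0102

57.0102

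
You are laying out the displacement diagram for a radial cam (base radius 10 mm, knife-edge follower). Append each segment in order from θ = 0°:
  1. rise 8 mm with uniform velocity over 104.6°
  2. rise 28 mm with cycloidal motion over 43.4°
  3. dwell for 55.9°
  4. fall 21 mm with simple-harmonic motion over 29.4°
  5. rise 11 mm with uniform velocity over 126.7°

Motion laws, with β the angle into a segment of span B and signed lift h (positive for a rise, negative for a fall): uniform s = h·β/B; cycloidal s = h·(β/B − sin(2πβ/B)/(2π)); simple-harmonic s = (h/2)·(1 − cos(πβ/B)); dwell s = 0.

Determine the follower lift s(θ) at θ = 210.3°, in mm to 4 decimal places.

seg 1 [0°–104.6°] uniform, h=8: full span → s += 8 → s = 8.0000
seg 2 [104.6°–148°] cycloidal, h=28: full span → s += 28 → s = 36.0000
seg 3 [148°–203.9°] dwell: s stays 36.0000
seg 4 [203.9°–233.3°] simple-harmonic, h=-21: θ=210.3° here. β=6.4, B=29.4. -21/2·(1 − cos(π·0.2177)) = -2.3612 → s = 33.6388

33.6388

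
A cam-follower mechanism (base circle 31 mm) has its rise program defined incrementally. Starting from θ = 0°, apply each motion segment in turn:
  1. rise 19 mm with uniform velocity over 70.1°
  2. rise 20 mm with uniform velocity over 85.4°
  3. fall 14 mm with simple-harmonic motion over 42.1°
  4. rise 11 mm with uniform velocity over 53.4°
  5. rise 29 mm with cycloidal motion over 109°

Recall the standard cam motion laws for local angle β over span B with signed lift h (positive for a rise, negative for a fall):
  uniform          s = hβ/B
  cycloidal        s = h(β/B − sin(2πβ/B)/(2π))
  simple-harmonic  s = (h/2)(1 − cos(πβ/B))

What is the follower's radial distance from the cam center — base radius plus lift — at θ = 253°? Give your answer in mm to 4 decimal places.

seg 1 [0°–70.1°] uniform, h=19: full span → s += 19 → s = 19.0000
seg 2 [70.1°–155.5°] uniform, h=20: full span → s += 20 → s = 39.0000
seg 3 [155.5°–197.6°] simple-harmonic, h=-14: full span → s += -14 → s = 25.0000
seg 4 [197.6°–251°] uniform, h=11: full span → s += 11 → s = 36.0000
seg 5 [251°–360°] cycloidal, h=29: θ=253° here. β=2, B=109. 29·(0.0183 − sin(2π·0.0183)/(2π)) = 0.0012 → s = 36.0012
radial distance = base radius + s = 31 + 36.0012 = 67.0012

67.0012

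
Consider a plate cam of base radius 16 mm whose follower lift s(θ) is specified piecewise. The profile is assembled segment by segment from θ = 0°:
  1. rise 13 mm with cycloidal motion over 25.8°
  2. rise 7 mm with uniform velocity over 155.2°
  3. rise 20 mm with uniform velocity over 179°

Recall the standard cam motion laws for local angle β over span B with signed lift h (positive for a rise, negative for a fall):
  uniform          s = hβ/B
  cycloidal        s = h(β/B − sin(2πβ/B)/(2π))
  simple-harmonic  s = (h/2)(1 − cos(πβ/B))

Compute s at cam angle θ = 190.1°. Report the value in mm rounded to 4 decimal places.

seg 1 [0°–25.8°] cycloidal, h=13: full span → s += 13 → s = 13.0000
seg 2 [25.8°–181°] uniform, h=7: full span → s += 7 → s = 20.0000
seg 3 [181°–360°] uniform, h=20: θ=190.1° here. β=9.1, B=179. 20·9.1/179 = 1.0168 → s = 21.0168

21.0168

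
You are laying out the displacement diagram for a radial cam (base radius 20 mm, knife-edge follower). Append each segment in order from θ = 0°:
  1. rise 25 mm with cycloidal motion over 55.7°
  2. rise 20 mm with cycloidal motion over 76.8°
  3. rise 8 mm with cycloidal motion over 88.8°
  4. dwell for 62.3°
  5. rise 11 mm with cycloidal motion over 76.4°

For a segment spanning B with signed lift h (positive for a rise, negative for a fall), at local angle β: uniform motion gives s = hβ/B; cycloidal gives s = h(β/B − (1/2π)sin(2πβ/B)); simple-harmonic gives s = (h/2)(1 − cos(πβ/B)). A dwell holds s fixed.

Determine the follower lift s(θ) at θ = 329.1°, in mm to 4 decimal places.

seg 1 [0°–55.7°] cycloidal, h=25: full span → s += 25 → s = 25.0000
seg 2 [55.7°–132.5°] cycloidal, h=20: full span → s += 20 → s = 45.0000
seg 3 [132.5°–221.3°] cycloidal, h=8: full span → s += 8 → s = 53.0000
seg 4 [221.3°–283.6°] dwell: s stays 53.0000
seg 5 [283.6°–360°] cycloidal, h=11: θ=329.1° here. β=45.5, B=76.4. 11·(0.5955 − sin(2π·0.5955)/(2π)) = 7.5401 → s = 60.5401

60.5401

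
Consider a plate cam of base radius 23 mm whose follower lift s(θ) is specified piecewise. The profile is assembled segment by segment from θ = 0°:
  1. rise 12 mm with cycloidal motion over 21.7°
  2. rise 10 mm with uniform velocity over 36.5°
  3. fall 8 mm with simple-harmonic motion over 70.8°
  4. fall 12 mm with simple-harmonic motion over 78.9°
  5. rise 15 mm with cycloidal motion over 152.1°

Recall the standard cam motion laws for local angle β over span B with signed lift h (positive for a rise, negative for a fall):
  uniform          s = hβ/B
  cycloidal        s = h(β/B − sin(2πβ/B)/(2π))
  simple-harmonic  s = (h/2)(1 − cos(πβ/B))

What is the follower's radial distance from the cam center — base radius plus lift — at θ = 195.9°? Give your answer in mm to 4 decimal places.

seg 1 [0°–21.7°] cycloidal, h=12: full span → s += 12 → s = 12.0000
seg 2 [21.7°–58.2°] uniform, h=10: full span → s += 10 → s = 22.0000
seg 3 [58.2°–129°] simple-harmonic, h=-8: full span → s += -8 → s = 14.0000
seg 4 [129°–207.9°] simple-harmonic, h=-12: θ=195.9° here. β=66.9, B=78.9. -12/2·(1 − cos(π·0.8479)) = -11.3280 → s = 2.6720
radial distance = base radius + s = 23 + 2.6720 = 25.6720

25.6720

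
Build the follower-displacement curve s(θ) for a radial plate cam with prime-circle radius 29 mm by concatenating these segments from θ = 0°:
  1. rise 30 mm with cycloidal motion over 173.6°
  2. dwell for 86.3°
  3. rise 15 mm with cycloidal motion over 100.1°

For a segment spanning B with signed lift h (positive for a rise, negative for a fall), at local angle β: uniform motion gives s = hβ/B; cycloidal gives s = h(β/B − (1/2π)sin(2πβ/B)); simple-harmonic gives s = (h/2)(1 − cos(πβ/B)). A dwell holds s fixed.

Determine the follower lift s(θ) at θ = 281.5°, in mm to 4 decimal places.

seg 1 [0°–173.6°] cycloidal, h=30: full span → s += 30 → s = 30.0000
seg 2 [173.6°–259.9°] dwell: s stays 30.0000
seg 3 [259.9°–360°] cycloidal, h=15: θ=281.5° here. β=21.6, B=100.1. 15·(0.2158 − sin(2π·0.2158)/(2π)) = 0.9044 → s = 30.9044

30.9044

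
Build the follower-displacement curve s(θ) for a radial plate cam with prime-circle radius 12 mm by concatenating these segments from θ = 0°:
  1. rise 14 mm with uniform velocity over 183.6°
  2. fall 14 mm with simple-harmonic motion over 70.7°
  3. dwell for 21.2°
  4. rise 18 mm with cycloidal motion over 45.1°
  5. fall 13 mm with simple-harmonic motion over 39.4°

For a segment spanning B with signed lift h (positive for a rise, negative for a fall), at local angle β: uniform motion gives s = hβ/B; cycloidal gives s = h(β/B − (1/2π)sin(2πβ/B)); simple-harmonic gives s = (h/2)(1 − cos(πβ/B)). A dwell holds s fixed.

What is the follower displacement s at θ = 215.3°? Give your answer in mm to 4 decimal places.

seg 1 [0°–183.6°] uniform, h=14: full span → s += 14 → s = 14.0000
seg 2 [183.6°–254.3°] simple-harmonic, h=-14: θ=215.3° here. β=31.7, B=70.7. -14/2·(1 − cos(π·0.4484)) = -5.8696 → s = 8.1304

8.1304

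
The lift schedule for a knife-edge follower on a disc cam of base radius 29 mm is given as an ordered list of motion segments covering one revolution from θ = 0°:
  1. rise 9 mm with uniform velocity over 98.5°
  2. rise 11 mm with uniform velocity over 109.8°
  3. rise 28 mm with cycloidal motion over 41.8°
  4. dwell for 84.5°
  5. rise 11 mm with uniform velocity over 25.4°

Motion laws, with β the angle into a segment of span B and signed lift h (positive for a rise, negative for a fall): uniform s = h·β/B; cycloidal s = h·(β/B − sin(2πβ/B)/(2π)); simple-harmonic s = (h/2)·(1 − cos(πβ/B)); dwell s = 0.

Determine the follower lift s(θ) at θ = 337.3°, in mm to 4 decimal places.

seg 1 [0°–98.5°] uniform, h=9: full span → s += 9 → s = 9.0000
seg 2 [98.5°–208.3°] uniform, h=11: full span → s += 11 → s = 20.0000
seg 3 [208.3°–250.1°] cycloidal, h=28: full span → s += 28 → s = 48.0000
seg 4 [250.1°–334.6°] dwell: s stays 48.0000
seg 5 [334.6°–360°] uniform, h=11: θ=337.3° here. β=2.7, B=25.4. 11·2.7/25.4 = 1.1693 → s = 49.1693

49.1693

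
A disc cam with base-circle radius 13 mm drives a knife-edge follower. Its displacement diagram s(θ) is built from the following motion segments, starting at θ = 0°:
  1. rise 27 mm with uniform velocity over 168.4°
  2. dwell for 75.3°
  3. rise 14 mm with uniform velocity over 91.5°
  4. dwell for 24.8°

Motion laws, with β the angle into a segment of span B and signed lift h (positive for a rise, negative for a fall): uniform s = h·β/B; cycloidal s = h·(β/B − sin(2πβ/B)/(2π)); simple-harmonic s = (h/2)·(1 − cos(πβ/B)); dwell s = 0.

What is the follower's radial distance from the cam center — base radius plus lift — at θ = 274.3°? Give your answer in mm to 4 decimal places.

seg 1 [0°–168.4°] uniform, h=27: full span → s += 27 → s = 27.0000
seg 2 [168.4°–243.7°] dwell: s stays 27.0000
seg 3 [243.7°–335.2°] uniform, h=14: θ=274.3° here. β=30.6, B=91.5. 14·30.6/91.5 = 4.6820 → s = 31.6820
radial distance = base radius + s = 13 + 31.6820 = 44.6820

44.6820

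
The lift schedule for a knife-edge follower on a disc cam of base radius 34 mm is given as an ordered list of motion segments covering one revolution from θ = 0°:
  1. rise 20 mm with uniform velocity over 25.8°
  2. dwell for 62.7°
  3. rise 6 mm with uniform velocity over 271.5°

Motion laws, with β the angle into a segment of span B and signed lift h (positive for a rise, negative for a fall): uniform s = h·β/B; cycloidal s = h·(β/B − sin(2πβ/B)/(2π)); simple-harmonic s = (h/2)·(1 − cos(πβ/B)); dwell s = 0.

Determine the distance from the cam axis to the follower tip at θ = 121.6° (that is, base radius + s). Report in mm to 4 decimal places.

seg 1 [0°–25.8°] uniform, h=20: full span → s += 20 → s = 20.0000
seg 2 [25.8°–88.5°] dwell: s stays 20.0000
seg 3 [88.5°–360°] uniform, h=6: θ=121.6° here. β=33.1, B=271.5. 6·33.1/271.5 = 0.7315 → s = 20.7315
radial distance = base radius + s = 34 + 20.7315 = 54.7315

54.7315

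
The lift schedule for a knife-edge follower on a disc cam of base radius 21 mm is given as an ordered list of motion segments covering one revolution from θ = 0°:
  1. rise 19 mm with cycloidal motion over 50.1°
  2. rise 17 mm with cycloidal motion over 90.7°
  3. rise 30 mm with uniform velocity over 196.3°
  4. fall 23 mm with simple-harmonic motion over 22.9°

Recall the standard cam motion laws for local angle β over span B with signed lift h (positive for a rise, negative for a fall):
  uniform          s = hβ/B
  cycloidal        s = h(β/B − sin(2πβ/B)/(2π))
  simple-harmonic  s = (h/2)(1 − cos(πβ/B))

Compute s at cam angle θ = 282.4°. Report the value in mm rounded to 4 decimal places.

seg 1 [0°–50.1°] cycloidal, h=19: full span → s += 19 → s = 19.0000
seg 2 [50.1°–140.8°] cycloidal, h=17: full span → s += 17 → s = 36.0000
seg 3 [140.8°–337.1°] uniform, h=30: θ=282.4° here. β=141.6, B=196.3. 30·141.6/196.3 = 21.6403 → s = 57.6403

57.6403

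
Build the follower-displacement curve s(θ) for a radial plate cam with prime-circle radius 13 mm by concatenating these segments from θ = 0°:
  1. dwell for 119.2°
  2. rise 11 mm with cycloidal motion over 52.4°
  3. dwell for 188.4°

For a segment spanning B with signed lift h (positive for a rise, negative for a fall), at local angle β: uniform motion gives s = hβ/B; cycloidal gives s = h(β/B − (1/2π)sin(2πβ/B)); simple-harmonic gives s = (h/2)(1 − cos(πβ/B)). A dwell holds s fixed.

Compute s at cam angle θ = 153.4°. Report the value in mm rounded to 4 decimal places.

seg 1 [0°–119.2°] dwell: s stays 0.0000
seg 2 [119.2°–171.6°] cycloidal, h=11: θ=153.4° here. β=34.2, B=52.4. 11·(0.6527 − sin(2π·0.6527)/(2π)) = 8.6128 → s = 8.6128

8.6128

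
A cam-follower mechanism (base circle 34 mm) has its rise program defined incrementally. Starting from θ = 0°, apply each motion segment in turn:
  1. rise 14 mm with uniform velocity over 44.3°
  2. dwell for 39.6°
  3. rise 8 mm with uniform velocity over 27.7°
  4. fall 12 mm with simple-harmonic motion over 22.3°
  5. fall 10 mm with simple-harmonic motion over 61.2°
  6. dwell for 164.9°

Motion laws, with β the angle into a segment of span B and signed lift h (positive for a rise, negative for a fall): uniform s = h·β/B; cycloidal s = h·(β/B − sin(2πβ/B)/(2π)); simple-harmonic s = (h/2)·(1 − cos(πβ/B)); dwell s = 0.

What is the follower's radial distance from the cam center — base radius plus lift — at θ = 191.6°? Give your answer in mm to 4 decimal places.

seg 1 [0°–44.3°] uniform, h=14: full span → s += 14 → s = 14.0000
seg 2 [44.3°–83.9°] dwell: s stays 14.0000
seg 3 [83.9°–111.6°] uniform, h=8: full span → s += 8 → s = 22.0000
seg 4 [111.6°–133.9°] simple-harmonic, h=-12: full span → s += -12 → s = 10.0000
seg 5 [133.9°–195.1°] simple-harmonic, h=-10: θ=191.6° here. β=57.7, B=61.2. -10/2·(1 − cos(π·0.9428)) = -9.9195 → s = 0.0805
radial distance = base radius + s = 34 + 0.0805 = 34.0805

34.0805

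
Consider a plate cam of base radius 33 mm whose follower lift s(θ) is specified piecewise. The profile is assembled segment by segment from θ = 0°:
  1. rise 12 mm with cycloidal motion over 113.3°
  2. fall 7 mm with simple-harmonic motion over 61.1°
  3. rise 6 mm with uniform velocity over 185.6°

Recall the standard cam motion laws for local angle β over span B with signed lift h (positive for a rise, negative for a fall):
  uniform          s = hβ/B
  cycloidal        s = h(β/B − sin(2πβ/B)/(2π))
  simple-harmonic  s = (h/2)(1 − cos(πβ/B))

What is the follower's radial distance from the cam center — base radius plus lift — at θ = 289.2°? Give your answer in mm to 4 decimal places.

seg 1 [0°–113.3°] cycloidal, h=12: full span → s += 12 → s = 12.0000
seg 2 [113.3°–174.4°] simple-harmonic, h=-7: full span → s += -7 → s = 5.0000
seg 3 [174.4°–360°] uniform, h=6: θ=289.2° here. β=114.8, B=185.6. 6·114.8/185.6 = 3.7112 → s = 8.7112
radial distance = base radius + s = 33 + 8.7112 = 41.7112

41.7112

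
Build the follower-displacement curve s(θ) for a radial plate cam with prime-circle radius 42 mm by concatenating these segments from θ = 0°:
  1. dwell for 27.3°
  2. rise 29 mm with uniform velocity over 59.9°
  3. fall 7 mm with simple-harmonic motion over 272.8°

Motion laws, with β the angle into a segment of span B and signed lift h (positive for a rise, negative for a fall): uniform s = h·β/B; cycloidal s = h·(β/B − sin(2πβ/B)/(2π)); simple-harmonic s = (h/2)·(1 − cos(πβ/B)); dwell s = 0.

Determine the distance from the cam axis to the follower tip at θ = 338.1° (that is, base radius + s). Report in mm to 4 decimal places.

seg 1 [0°–27.3°] dwell: s stays 0.0000
seg 2 [27.3°–87.2°] uniform, h=29: full span → s += 29 → s = 29.0000
seg 3 [87.2°–360°] simple-harmonic, h=-7: θ=338.1° here. β=250.9, B=272.8. -7/2·(1 − cos(π·0.9197)) = -6.8893 → s = 22.1107
radial distance = base radius + s = 42 + 22.1107 = 64.1107

64.1107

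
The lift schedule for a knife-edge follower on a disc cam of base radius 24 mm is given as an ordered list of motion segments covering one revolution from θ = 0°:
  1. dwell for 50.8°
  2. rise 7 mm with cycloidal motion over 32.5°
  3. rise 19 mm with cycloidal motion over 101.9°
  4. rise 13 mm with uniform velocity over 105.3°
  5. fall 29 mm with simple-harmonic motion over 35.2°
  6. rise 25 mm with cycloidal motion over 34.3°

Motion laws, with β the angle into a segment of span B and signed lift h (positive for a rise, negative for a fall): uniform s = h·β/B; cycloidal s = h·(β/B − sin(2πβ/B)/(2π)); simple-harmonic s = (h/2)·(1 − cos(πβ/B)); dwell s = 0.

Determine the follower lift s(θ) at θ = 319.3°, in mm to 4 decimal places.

seg 1 [0°–50.8°] dwell: s stays 0.0000
seg 2 [50.8°–83.3°] cycloidal, h=7: full span → s += 7 → s = 7.0000
seg 3 [83.3°–185.2°] cycloidal, h=19: full span → s += 19 → s = 26.0000
seg 4 [185.2°–290.5°] uniform, h=13: full span → s += 13 → s = 39.0000
seg 5 [290.5°–325.7°] simple-harmonic, h=-29: θ=319.3° here. β=28.8, B=35.2. -29/2·(1 − cos(π·0.8182)) = -26.6982 → s = 12.3018

12.3018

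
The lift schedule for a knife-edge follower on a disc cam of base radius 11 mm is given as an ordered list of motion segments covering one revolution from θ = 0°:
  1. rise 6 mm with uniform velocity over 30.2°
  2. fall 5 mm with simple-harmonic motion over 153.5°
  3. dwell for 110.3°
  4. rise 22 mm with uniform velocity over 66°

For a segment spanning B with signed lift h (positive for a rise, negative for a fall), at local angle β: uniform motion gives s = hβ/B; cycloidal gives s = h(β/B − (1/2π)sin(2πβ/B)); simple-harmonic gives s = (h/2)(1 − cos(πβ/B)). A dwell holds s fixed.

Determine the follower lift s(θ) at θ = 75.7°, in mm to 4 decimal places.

seg 1 [0°–30.2°] uniform, h=6: full span → s += 6 → s = 6.0000
seg 2 [30.2°–183.7°] simple-harmonic, h=-5: θ=75.7° here. β=45.5, B=153.5. -5/2·(1 − cos(π·0.2964)) = -1.0079 → s = 4.9921

4.9921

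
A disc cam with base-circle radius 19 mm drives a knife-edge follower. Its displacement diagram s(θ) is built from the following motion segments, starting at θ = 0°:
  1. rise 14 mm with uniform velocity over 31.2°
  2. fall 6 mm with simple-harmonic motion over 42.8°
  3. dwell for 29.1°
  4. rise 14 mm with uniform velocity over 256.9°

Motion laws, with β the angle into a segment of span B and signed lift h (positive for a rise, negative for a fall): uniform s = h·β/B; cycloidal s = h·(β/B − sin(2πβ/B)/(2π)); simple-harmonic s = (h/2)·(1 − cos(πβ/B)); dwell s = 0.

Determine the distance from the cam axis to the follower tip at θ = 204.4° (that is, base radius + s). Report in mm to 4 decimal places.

seg 1 [0°–31.2°] uniform, h=14: full span → s += 14 → s = 14.0000
seg 2 [31.2°–74°] simple-harmonic, h=-6: full span → s += -6 → s = 8.0000
seg 3 [74°–103.1°] dwell: s stays 8.0000
seg 4 [103.1°–360°] uniform, h=14: θ=204.4° here. β=101.3, B=256.9. 14·101.3/256.9 = 5.5204 → s = 13.5204
radial distance = base radius + s = 19 + 13.5204 = 32.5204

32.5204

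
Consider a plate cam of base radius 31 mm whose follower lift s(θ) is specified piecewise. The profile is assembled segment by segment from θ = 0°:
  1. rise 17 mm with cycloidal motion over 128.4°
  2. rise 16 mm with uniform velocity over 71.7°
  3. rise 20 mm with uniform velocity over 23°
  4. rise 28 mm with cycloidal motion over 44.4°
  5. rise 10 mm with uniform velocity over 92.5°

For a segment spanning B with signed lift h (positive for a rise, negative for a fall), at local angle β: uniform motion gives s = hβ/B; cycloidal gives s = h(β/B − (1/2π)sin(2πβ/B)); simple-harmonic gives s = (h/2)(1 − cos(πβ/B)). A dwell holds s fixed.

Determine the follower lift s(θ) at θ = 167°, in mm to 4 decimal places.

seg 1 [0°–128.4°] cycloidal, h=17: full span → s += 17 → s = 17.0000
seg 2 [128.4°–200.1°] uniform, h=16: θ=167° here. β=38.6, B=71.7. 16·38.6/71.7 = 8.6137 → s = 25.6137

25.6137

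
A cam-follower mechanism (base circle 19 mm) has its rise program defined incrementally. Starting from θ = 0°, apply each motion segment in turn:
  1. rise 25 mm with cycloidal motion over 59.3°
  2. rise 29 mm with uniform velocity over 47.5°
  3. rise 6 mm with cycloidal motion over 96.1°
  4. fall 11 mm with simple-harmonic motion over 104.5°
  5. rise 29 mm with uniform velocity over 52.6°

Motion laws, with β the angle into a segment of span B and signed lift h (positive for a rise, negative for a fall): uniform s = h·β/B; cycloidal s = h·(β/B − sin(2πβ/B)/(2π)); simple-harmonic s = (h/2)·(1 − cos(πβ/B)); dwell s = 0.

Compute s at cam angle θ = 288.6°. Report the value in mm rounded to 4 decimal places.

seg 1 [0°–59.3°] cycloidal, h=25: full span → s += 25 → s = 25.0000
seg 2 [59.3°–106.8°] uniform, h=29: full span → s += 29 → s = 54.0000
seg 3 [106.8°–202.9°] cycloidal, h=6: full span → s += 6 → s = 60.0000
seg 4 [202.9°–307.4°] simple-harmonic, h=-11: θ=288.6° here. β=85.7, B=104.5. -11/2·(1 − cos(π·0.8201)) = -10.1447 → s = 49.8553

49.8553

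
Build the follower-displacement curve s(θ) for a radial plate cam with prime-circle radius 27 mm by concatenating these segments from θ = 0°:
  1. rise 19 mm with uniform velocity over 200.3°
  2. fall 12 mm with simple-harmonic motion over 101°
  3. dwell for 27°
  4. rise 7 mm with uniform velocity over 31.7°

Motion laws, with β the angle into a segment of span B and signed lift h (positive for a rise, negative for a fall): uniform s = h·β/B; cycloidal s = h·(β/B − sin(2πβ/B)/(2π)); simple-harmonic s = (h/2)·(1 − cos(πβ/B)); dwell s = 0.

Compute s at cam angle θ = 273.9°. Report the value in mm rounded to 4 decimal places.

seg 1 [0°–200.3°] uniform, h=19: full span → s += 19 → s = 19.0000
seg 2 [200.3°–301.3°] simple-harmonic, h=-12: θ=273.9° here. β=73.6, B=101. -12/2·(1 − cos(π·0.7287)) = -9.9496 → s = 9.0504

9.0504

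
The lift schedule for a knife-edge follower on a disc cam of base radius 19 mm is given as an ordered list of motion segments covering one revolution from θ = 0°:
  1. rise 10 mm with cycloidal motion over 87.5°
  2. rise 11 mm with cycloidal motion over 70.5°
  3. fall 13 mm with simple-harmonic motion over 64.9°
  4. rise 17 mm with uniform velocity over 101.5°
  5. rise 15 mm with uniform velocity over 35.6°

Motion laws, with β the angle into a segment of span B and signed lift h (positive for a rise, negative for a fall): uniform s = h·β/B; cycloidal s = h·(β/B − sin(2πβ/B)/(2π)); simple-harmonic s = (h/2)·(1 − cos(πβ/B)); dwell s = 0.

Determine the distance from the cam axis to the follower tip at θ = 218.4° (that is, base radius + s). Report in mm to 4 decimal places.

seg 1 [0°–87.5°] cycloidal, h=10: full span → s += 10 → s = 10.0000
seg 2 [87.5°–158°] cycloidal, h=11: full span → s += 11 → s = 21.0000
seg 3 [158°–222.9°] simple-harmonic, h=-13: θ=218.4° here. β=60.4, B=64.9. -13/2·(1 − cos(π·0.9307)) = -12.8464 → s = 8.1536
radial distance = base radius + s = 19 + 8.1536 = 27.1536

27.1536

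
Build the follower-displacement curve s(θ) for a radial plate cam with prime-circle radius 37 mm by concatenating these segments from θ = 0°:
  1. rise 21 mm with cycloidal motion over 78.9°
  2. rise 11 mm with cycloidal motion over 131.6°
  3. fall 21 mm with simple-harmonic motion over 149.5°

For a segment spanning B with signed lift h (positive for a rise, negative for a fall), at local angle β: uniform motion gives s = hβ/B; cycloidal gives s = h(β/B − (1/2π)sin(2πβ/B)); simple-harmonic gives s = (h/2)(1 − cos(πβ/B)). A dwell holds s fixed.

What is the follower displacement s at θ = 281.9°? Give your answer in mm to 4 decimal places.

seg 1 [0°–78.9°] cycloidal, h=21: full span → s += 21 → s = 21.0000
seg 2 [78.9°–210.5°] cycloidal, h=11: full span → s += 11 → s = 32.0000
seg 3 [210.5°–360°] simple-harmonic, h=-21: θ=281.9° here. β=71.4, B=149.5. -21/2·(1 − cos(π·0.4776)) = -9.7614 → s = 22.2386

22.2386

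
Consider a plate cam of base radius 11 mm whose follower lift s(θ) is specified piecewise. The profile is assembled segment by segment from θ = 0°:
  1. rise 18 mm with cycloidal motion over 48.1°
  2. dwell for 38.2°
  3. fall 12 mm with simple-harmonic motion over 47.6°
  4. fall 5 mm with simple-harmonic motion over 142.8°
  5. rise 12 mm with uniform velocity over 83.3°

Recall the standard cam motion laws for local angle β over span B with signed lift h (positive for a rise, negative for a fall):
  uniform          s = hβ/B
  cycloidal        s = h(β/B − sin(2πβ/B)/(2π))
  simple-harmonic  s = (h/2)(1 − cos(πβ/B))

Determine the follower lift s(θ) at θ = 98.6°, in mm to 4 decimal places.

seg 1 [0°–48.1°] cycloidal, h=18: full span → s += 18 → s = 18.0000
seg 2 [48.1°–86.3°] dwell: s stays 18.0000
seg 3 [86.3°–133.9°] simple-harmonic, h=-12: θ=98.6° here. β=12.3, B=47.6. -12/2·(1 − cos(π·0.2584)) = -1.8708 → s = 16.1292

16.1292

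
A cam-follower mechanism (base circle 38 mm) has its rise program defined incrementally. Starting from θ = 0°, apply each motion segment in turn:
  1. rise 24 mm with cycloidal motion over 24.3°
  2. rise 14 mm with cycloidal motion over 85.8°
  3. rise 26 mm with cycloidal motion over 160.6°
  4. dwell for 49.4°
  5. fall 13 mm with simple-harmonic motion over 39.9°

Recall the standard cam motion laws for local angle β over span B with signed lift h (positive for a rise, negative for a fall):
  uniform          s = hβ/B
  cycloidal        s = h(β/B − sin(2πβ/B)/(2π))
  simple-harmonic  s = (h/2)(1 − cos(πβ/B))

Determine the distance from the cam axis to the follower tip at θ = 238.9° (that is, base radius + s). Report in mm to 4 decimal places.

seg 1 [0°–24.3°] cycloidal, h=24: full span → s += 24 → s = 24.0000
seg 2 [24.3°–110.1°] cycloidal, h=14: full span → s += 14 → s = 38.0000
seg 3 [110.1°–270.7°] cycloidal, h=26: θ=238.9° here. β=128.8, B=160.6. 26·(0.8020 − sin(2π·0.8020)/(2π)) = 24.7710 → s = 62.7710
radial distance = base radius + s = 38 + 62.7710 = 100.7710

100.7710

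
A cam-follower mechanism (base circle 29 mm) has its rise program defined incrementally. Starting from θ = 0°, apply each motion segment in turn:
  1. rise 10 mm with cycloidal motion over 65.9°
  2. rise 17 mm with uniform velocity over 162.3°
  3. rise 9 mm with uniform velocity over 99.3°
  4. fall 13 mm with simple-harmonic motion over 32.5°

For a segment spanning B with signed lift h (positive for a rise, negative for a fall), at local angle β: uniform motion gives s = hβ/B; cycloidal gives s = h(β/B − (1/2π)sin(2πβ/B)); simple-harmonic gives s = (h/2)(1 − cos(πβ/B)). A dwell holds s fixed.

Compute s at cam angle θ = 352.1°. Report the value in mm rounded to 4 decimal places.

seg 1 [0°–65.9°] cycloidal, h=10: full span → s += 10 → s = 10.0000
seg 2 [65.9°–228.2°] uniform, h=17: full span → s += 17 → s = 27.0000
seg 3 [228.2°–327.5°] uniform, h=9: full span → s += 9 → s = 36.0000
seg 4 [327.5°–360°] simple-harmonic, h=-13: θ=352.1° here. β=24.6, B=32.5. -13/2·(1 − cos(π·0.7569)) = -11.1951 → s = 24.8049

24.8049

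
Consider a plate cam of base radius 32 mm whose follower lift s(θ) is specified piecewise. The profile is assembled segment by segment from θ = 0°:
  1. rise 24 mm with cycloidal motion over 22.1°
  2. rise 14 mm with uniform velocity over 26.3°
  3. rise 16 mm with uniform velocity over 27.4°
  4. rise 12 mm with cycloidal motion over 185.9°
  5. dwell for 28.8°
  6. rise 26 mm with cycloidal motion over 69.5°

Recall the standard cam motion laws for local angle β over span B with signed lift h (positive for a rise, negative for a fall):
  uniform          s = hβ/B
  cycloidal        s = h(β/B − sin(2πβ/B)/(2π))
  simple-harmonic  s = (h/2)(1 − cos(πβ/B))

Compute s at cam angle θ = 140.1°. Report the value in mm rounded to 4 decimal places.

seg 1 [0°–22.1°] cycloidal, h=24: full span → s += 24 → s = 24.0000
seg 2 [22.1°–48.4°] uniform, h=14: full span → s += 14 → s = 38.0000
seg 3 [48.4°–75.8°] uniform, h=16: full span → s += 16 → s = 54.0000
seg 4 [75.8°–261.7°] cycloidal, h=12: θ=140.1° here. β=64.3, B=185.9. 12·(0.3459 − sin(2π·0.3459)/(2π)) = 2.5770 → s = 56.5770

56.5770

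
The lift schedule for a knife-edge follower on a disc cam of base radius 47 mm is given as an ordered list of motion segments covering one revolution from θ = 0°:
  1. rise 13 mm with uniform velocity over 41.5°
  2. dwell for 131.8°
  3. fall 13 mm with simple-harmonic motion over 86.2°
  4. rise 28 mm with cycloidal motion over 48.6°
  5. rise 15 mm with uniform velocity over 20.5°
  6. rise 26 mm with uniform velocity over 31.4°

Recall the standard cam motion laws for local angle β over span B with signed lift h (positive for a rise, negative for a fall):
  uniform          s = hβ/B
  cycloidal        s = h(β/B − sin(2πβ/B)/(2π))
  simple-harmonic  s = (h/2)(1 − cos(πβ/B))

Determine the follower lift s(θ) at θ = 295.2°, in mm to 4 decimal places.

seg 1 [0°–41.5°] uniform, h=13: full span → s += 13 → s = 13.0000
seg 2 [41.5°–173.3°] dwell: s stays 13.0000
seg 3 [173.3°–259.5°] simple-harmonic, h=-13: full span → s += -13 → s = 0.0000
seg 4 [259.5°–308.1°] cycloidal, h=28: θ=295.2° here. β=35.7, B=48.6. 28·(0.7346 − sin(2π·0.7346)/(2π)) = 25.0033 → s = 25.0033

25.0033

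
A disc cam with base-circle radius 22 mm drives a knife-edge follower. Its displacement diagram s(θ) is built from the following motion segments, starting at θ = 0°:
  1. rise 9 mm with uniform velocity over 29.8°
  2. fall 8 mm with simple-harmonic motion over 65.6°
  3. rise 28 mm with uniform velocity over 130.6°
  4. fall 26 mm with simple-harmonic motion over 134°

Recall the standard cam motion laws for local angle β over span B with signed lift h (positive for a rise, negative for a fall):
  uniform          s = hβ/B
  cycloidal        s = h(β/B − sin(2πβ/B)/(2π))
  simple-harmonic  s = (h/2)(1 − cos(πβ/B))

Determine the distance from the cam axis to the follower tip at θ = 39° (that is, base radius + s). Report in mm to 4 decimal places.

seg 1 [0°–29.8°] uniform, h=9: full span → s += 9 → s = 9.0000
seg 2 [29.8°–95.4°] simple-harmonic, h=-8: θ=39° here. β=9.2, B=65.6. -8/2·(1 − cos(π·0.1402)) = -0.3820 → s = 8.6180
radial distance = base radius + s = 22 + 8.6180 = 30.6180

30.6180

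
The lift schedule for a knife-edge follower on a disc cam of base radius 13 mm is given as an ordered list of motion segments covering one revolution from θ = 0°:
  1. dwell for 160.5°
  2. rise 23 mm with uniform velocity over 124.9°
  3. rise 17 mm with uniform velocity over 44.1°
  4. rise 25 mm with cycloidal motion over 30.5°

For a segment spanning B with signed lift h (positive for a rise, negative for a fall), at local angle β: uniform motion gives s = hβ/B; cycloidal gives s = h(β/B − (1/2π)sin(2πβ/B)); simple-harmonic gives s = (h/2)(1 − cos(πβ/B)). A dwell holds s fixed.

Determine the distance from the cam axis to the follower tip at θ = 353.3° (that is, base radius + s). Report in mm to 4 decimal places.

seg 1 [0°–160.5°] dwell: s stays 0.0000
seg 2 [160.5°–285.4°] uniform, h=23: full span → s += 23 → s = 23.0000
seg 3 [285.4°–329.5°] uniform, h=17: full span → s += 17 → s = 40.0000
seg 4 [329.5°–360°] cycloidal, h=25: θ=353.3° here. β=23.8, B=30.5. 25·(0.7803 − sin(2π·0.7803)/(2π)) = 23.4150 → s = 63.4150
radial distance = base radius + s = 13 + 63.4150 = 76.4150

76.4150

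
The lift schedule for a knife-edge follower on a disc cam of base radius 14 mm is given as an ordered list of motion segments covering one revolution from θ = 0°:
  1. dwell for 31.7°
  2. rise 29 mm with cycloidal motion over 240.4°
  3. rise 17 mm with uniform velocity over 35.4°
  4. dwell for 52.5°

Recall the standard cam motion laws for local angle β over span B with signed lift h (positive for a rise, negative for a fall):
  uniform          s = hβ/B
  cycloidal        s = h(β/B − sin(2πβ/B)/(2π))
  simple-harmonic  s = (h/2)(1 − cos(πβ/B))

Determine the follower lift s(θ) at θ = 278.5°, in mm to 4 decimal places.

seg 1 [0°–31.7°] dwell: s stays 0.0000
seg 2 [31.7°–272.1°] cycloidal, h=29: full span → s += 29 → s = 29.0000
seg 3 [272.1°–307.5°] uniform, h=17: θ=278.5° here. β=6.4, B=35.4. 17·6.4/35.4 = 3.0734 → s = 32.0734

32.0734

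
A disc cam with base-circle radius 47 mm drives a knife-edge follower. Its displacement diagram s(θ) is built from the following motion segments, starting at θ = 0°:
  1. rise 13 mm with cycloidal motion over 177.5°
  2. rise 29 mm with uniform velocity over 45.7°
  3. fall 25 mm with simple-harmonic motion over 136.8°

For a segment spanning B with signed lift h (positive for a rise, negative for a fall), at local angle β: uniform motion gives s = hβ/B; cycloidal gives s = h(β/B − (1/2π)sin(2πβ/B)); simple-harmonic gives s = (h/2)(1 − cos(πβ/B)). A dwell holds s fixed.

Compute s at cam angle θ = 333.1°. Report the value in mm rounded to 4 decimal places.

seg 1 [0°–177.5°] cycloidal, h=13: full span → s += 13 → s = 13.0000
seg 2 [177.5°–223.2°] uniform, h=29: full span → s += 29 → s = 42.0000
seg 3 [223.2°–360°] simple-harmonic, h=-25: θ=333.1° here. β=109.9, B=136.8. -25/2·(1 − cos(π·0.8034)) = -22.6898 → s = 19.3102

19.3102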